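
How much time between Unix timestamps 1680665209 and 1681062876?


397667 seconds (110.5 hours / 4.60 days)

Difference = 1681062876 - 1680665209 = 397667 seconds
In hours: 397667 / 3600 ≈ 110.5
In days: 397667 / 86400 ≈ 4.60


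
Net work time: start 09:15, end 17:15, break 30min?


Total time = (17×60+15) - (9×60+15)
= 1035 - 555 = 480 min
Minus break: 480 - 30 = 450 min
= 7h 30m

7h 30m (450 minutes)


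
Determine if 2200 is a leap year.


Rules: divisible by 4 AND (not by 100 OR by 400)
2200 ÷ 4 = 550 exactly → divisible by 4
2200 ÷ 100 = 22 exactly → divisible by 100
2200 ÷ 400 = 5 remainder 200 → not divisible by 400
Divisible by 100 but not by 400 → not a leap year

No


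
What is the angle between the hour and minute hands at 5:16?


62.0°

Hour hand = 5×30 + 16×0.5 = 158.0°
Minute hand = 16×6 = 96°
Difference = |158.0 - 96| = 62.0°


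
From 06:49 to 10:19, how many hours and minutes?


End time in minutes: 10×60 + 19 = 619
Start time in minutes: 6×60 + 49 = 409
Difference = 619 - 409 = 210 minutes
= 3 hours 30 minutes

3h 30m


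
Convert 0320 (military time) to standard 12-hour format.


3:20 AM

Hour: 3
3 < 12 → AM


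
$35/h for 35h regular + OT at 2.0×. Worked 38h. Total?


$1435.00

Regular: 35h × $35 = $1225.00
Overtime: 38 - 35 = 3h
OT pay: 3h × $35 × 2.0 = $210.00
Total = $1225.00 + $210.00 = $1435.00


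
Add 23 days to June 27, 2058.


July 20, 2058

Start: June 27, 2058
Add 23 days
June 27 → July 1: 30 - 27 + 1 = 4 days (23 - 4 = 19 left)
July 1 + 19 = July 20, 2058


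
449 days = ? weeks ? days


64 weeks 1 days

Weeks: 449 ÷ 7 = 64 remainder 1


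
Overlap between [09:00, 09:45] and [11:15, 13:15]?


Meeting A: 540-585 (in minutes from midnight)
Meeting B: 675-795
Overlap start = max(540, 675) = 675
Overlap end = min(585, 795) = 585
Overlap = max(0, 585 - 675) = 0 min

0 minutes


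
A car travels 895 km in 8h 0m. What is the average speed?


Distance: 895 km
Time: 8 hours
Speed = 895 / 8 ≈ 111.9 km/h

111.9 km/h


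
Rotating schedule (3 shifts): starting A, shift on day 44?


Shifts: A, B, C
Start: A (index 0)
Day 44: (0 + 44 - 1) mod 3
= 43 mod 3
= 1
Index 1 → shift B

Shift B


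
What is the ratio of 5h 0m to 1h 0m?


5:1 (5.00)

Duration 1: 300 minutes
Duration 2: 60 minutes
Ratio = 300:60
GCD = 60
Simplified = 5:1
As a decimal: 5/1 = 5.00


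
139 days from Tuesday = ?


Start: Tuesday (index 1)
(1 + 139) mod 7
= 140 mod 7
= 0
Index 0 → Monday

Monday


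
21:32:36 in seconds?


77556 seconds

Hours: 21 × 3600 = 75600
Minutes: 32 × 60 = 1920
Seconds: 36
Total = 75600 + 1920 + 36 = 77556


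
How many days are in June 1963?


30 days

Month: June (month 6)
June has 30 days


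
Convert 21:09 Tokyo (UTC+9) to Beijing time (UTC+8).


Time difference = UTC+8 - UTC+9 = -1 hours
New hour = (21 -1) mod 24
= 20 mod 24 = 20
Minutes unchanged → 20:09

20:09


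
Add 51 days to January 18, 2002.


March 10, 2002

Start: January 18, 2002
Add 51 days
January 18 → February 1: 31 - 18 + 1 = 14 days (51 - 14 = 37 left)
February 1 → March 1: 28 - 1 + 1 = 28 days (37 - 28 = 9 left)
March 1 + 9 = March 10, 2002


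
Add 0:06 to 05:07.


05:13

Start: 307 minutes from midnight
Add: 6 minutes
Total: 313 minutes
Hours: 313 ÷ 60 = 5 remainder 13


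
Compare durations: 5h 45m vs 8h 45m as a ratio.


Duration 1: 345 minutes
Duration 2: 525 minutes
Ratio = 345:525
GCD = 15
Simplified = 23:35
As a decimal: 23/35 ≈ 0.66

23:35 (0.66)


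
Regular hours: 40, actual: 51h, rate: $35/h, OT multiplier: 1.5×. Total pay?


$1977.50

Regular: 40h × $35 = $1400.00
Overtime: 51 - 40 = 11h
OT pay: 11h × $35 × 1.5 = $577.50
Total = $1400.00 + $577.50 = $1977.50


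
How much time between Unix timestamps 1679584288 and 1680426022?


Difference = 1680426022 - 1679584288 = 841734 seconds
In hours: 841734 / 3600 ≈ 233.8
In days: 841734 / 86400 ≈ 9.74

841734 seconds (233.8 hours / 9.74 days)


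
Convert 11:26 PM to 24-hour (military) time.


Input: 11:26 PM
PM: 11 + 12 = 23

23:26


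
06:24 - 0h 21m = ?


Start: 384 minutes from midnight
Subtract: 21 minutes
Remaining: 384 - 21 = 363
Hours: 6, Minutes: 3

06:03


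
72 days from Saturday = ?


Monday

Start: Saturday (index 5)
(5 + 72) mod 7
= 77 mod 7
= 0
Index 0 → Monday


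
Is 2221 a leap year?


Rules: divisible by 4 AND (not by 100 OR by 400)
2221 ÷ 4 = 555 remainder 1 → not divisible by 4
Not divisible by 4 → not a leap year

No


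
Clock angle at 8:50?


35.0°

Hour hand = 8×30 + 50×0.5 = 265.0°
Minute hand = 50×6 = 300°
Difference = |265.0 - 300| = 35.0°


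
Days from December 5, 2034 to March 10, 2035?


From December 5, 2034 to March 10, 2035
Rest of December 2034: 31 - 5 = 26
Full months: January 31, February 2035 28
Days into March 2035: 10
Total = 26 + 31 + 28 + 10 = 95 days

95 days


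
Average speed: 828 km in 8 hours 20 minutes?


99.4 km/h

Distance: 828 km
Time: 8h 20m = 500 min = 500/60 = 25/3 hours
Speed = 828 ÷ (25/3) = 828 × 3 / 25 = 2484/25 ≈ 99.4 km/h


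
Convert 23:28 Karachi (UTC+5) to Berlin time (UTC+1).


Time difference = UTC+1 - UTC+5 = -4 hours
New hour = (23 -4) mod 24
= 19 mod 24 = 19
Minutes unchanged → 19:28

19:28


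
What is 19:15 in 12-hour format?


Hour: 19
19 - 12 = 7 → PM

7:15 PM


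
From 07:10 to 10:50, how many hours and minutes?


3h 40m

End time in minutes: 10×60 + 50 = 650
Start time in minutes: 7×60 + 10 = 430
Difference = 650 - 430 = 220 minutes
= 3 hours 40 minutes


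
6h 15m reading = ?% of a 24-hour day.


Time: 375 minutes
Day: 1440 minutes
Percentage = (375/1440) × 100 ≈ 26.0%

26.0%


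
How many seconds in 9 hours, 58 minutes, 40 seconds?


35920 seconds

Hours: 9 × 3600 = 32400
Minutes: 58 × 60 = 3480
Seconds: 40
Total = 32400 + 3480 + 40 = 35920


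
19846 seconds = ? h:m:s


Hours: 19846 ÷ 3600 = 5 remainder 1846
Minutes: 1846 ÷ 60 = 30 remainder 46
Seconds: 46

5h 30m 46s


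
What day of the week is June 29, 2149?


Sunday

Zeller's congruence:
q=29, m=6, k=49, j=21
h = (29 + ⌊13×7/5⌋ + 49 + ⌊49/4⌋ + ⌊21/4⌋ - 2×21) mod 7
= (29 + 18 + 49 + 12 + 5 - 42) mod 7
= 71 mod 7 = 1
h=1 → Sunday


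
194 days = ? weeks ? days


27 weeks 5 days

Weeks: 194 ÷ 7 = 27 remainder 5


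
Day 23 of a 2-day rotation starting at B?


Shift B

Shifts: A, B
Start: B (index 1)
Day 23: (1 + 23 - 1) mod 2
= 23 mod 2
= 1
Index 1 → shift B


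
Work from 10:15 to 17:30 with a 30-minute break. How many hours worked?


Total time = (17×60+30) - (10×60+15)
= 1050 - 615 = 435 min
Minus break: 435 - 30 = 405 min
= 6h 45m

6h 45m (405 minutes)


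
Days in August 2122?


Month: August (month 8)
August has 31 days

31 days


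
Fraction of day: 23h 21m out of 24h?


Total minutes: 23×60 + 21 = 1401
Day = 24×60 = 1440 minutes
Fraction = 1401/1440 ≈ 0.9729
As a percentage: 1401/1440 × 100 ≈ 97.29%

0.9729 (97.29%)


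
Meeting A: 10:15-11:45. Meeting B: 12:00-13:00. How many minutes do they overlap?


Meeting A: 615-705 (in minutes from midnight)
Meeting B: 720-780
Overlap start = max(615, 720) = 720
Overlap end = min(705, 780) = 705
Overlap = max(0, 705 - 720) = 0 min

0 minutes


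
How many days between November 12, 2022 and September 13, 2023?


305 days

From November 12, 2022 to September 13, 2023
Rest of November 2022: 30 - 12 = 18
Full months: December 31, January 31, February 2023 28, March 31, April 30, May 31, June 30, July 31, August 31
Days into September 2023: 13
Total = 18 + 31 + 31 + 28 + 31 + 30 + 31 + 30 + 31 + 31 + 13 = 305 days


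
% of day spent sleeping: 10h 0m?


41.7%

Time: 600 minutes
Day: 1440 minutes
Percentage = (600/1440) × 100 ≈ 41.7%


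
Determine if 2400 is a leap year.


Yes

Rules: divisible by 4 AND (not by 100 OR by 400)
2400 ÷ 4 = 600 exactly → divisible by 4
2400 ÷ 100 = 24 exactly → divisible by 100
2400 ÷ 400 = 6 exactly → divisible by 400
Divisible by 400 → leap year


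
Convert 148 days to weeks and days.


Weeks: 148 ÷ 7 = 21 remainder 1

21 weeks 1 days


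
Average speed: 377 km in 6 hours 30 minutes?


Distance: 377 km
Time: 6h 30m = 390 min = 390/60 = 13/2 hours
Speed = 377 ÷ (13/2) = 377 × 2 / 13 = 754/13 = 58.0 km/h

58.0 km/h


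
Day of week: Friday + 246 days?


Saturday

Start: Friday (index 4)
(4 + 246) mod 7
= 250 mod 7
= 5
Index 5 → Saturday


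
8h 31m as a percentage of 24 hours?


0.3549 (35.49%)

Total minutes: 8×60 + 31 = 511
Day = 24×60 = 1440 minutes
Fraction = 511/1440 ≈ 0.3549
As a percentage: 511/1440 × 100 ≈ 35.49%


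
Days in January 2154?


31 days

Month: January (month 1)
January has 31 days


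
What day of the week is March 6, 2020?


Zeller's congruence:
q=6, m=3, k=20, j=20
h = (6 + ⌊13×4/5⌋ + 20 + ⌊20/4⌋ + ⌊20/4⌋ - 2×20) mod 7
= (6 + 10 + 20 + 5 + 5 - 40) mod 7
= 6 mod 7 = 6
h=6 → Friday

Friday


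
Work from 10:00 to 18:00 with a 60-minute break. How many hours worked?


7h 0m (420 minutes)

Total time = (18×60+0) - (10×60+0)
= 1080 - 600 = 480 min
Minus break: 480 - 60 = 420 min
= 7h 0m


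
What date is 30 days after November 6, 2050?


December 6, 2050

Start: November 6, 2050
Add 30 days
November 6 → December 1: 30 - 6 + 1 = 25 days (30 - 25 = 5 left)
December 1 + 5 = December 6, 2050


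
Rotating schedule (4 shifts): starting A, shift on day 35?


Shift C

Shifts: A, B, C, D
Start: A (index 0)
Day 35: (0 + 35 - 1) mod 4
= 34 mod 4
= 2
Index 2 → shift C


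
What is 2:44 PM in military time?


Input: 2:44 PM
PM: 2 + 12 = 14

14:44


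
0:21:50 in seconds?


1310 seconds

Hours: 0 × 3600 = 0
Minutes: 21 × 60 = 1260
Seconds: 50
Total = 0 + 1260 + 50 = 1310


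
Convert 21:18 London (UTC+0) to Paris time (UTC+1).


22:18

Time difference = UTC+1 - UTC+0 = +1 hours
New hour = (21 + 1) mod 24
= 22 mod 24 = 22
Minutes unchanged → 22:18


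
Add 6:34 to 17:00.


Start: 1020 minutes from midnight
Add: 394 minutes
Total: 1414 minutes
Hours: 1414 ÷ 60 = 23 remainder 34

23:34


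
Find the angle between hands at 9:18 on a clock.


171.0°

Hour hand = 9×30 + 18×0.5 = 279.0°
Minute hand = 18×6 = 108°
Difference = |279.0 - 108| = 171.0°


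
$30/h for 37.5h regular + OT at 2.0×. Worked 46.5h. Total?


Regular: 37.5h × $30 = $1125.00
Overtime: 46.5 - 37.5 = 9.0h
OT pay: 9.0h × $30 × 2.0 = $540.00
Total = $1125.00 + $540.00 = $1665.00

$1665.00


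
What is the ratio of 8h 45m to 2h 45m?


Duration 1: 525 minutes
Duration 2: 165 minutes
Ratio = 525:165
GCD = 15
Simplified = 35:11
As a decimal: 35/11 ≈ 3.18

35:11 (3.18)


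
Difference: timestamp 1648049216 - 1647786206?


263010 seconds (73.1 hours / 3.04 days)

Difference = 1648049216 - 1647786206 = 263010 seconds
In hours: 263010 / 3600 ≈ 73.1
In days: 263010 / 86400 ≈ 3.04


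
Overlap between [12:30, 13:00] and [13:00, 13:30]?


0 minutes

Meeting A: 750-780 (in minutes from midnight)
Meeting B: 780-810
Overlap start = max(750, 780) = 780
Overlap end = min(780, 810) = 780
Overlap = max(0, 780 - 780) = 0 min


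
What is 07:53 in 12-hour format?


Hour: 7
7 < 12 → AM

7:53 AM


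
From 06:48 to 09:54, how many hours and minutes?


3h 6m

End time in minutes: 9×60 + 54 = 594
Start time in minutes: 6×60 + 48 = 408
Difference = 594 - 408 = 186 minutes
= 3 hours 6 minutes


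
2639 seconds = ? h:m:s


0h 43m 59s

Hours: 2639 ÷ 3600 = 0 remainder 2639
Minutes: 2639 ÷ 60 = 43 remainder 59
Seconds: 59


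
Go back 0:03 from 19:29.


Start: 1169 minutes from midnight
Subtract: 3 minutes
Remaining: 1169 - 3 = 1166
Hours: 19, Minutes: 26

19:26


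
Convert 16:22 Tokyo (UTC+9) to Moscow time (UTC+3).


10:22

Time difference = UTC+3 - UTC+9 = -6 hours
New hour = (16 -6) mod 24
= 10 mod 24 = 10
Minutes unchanged → 10:22


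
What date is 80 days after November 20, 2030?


February 8, 2031

Start: November 20, 2030
Add 80 days
November 20 → December 1: 30 - 20 + 1 = 11 days (80 - 11 = 69 left)
December 1 → January 1: 31 - 1 + 1 = 31 days (69 - 31 = 38 left)
January 1 → February 1: 31 - 1 + 1 = 31 days (38 - 31 = 7 left)
February 1 + 7 = February 8, 2031


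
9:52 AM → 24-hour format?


Input: 9:52 AM
AM hour stays: 9

09:52


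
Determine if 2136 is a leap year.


Rules: divisible by 4 AND (not by 100 OR by 400)
2136 ÷ 4 = 534 exactly → divisible by 4
2136 ÷ 100 = 21 remainder 36 → not divisible by 100
Divisible by 4 but not by 100 → leap year

Yes


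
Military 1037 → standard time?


10:37 AM

Hour: 10
10 < 12 → AM


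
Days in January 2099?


31 days

Month: January (month 1)
January has 31 days


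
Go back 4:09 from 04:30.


Start: 270 minutes from midnight
Subtract: 249 minutes
Remaining: 270 - 249 = 21
Hours: 0, Minutes: 21

00:21


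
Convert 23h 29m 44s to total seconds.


Hours: 23 × 3600 = 82800
Minutes: 29 × 60 = 1740
Seconds: 44
Total = 82800 + 1740 + 44 = 84584

84584 seconds


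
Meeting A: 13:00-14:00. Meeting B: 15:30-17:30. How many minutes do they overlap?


0 minutes

Meeting A: 780-840 (in minutes from midnight)
Meeting B: 930-1050
Overlap start = max(780, 930) = 930
Overlap end = min(840, 1050) = 840
Overlap = max(0, 840 - 930) = 0 min


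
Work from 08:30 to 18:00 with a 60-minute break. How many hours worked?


Total time = (18×60+0) - (8×60+30)
= 1080 - 510 = 570 min
Minus break: 570 - 60 = 510 min
= 8h 30m

8h 30m (510 minutes)


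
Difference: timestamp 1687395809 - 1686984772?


Difference = 1687395809 - 1686984772 = 411037 seconds
In hours: 411037 / 3600 ≈ 114.2
In days: 411037 / 86400 ≈ 4.76

411037 seconds (114.2 hours / 4.76 days)


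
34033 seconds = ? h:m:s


Hours: 34033 ÷ 3600 = 9 remainder 1633
Minutes: 1633 ÷ 60 = 27 remainder 13
Seconds: 13

9h 27m 13s


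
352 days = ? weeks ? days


50 weeks 2 days

Weeks: 352 ÷ 7 = 50 remainder 2


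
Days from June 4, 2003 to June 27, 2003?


From June 4, 2003 to June 27, 2003
Same month: 27 - 4 = 23 days

23 days


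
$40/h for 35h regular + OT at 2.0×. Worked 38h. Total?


$1640.00

Regular: 35h × $40 = $1400.00
Overtime: 38 - 35 = 3h
OT pay: 3h × $40 × 2.0 = $240.00
Total = $1400.00 + $240.00 = $1640.00


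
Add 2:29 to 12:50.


15:19

Start: 770 minutes from midnight
Add: 149 minutes
Total: 919 minutes
Hours: 919 ÷ 60 = 15 remainder 19


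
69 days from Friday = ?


Thursday

Start: Friday (index 4)
(4 + 69) mod 7
= 73 mod 7
= 3
Index 3 → Thursday


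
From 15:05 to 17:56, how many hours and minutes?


End time in minutes: 17×60 + 56 = 1076
Start time in minutes: 15×60 + 5 = 905
Difference = 1076 - 905 = 171 minutes
= 2 hours 51 minutes

2h 51m


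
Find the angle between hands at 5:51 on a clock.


Hour hand = 5×30 + 51×0.5 = 175.5°
Minute hand = 51×6 = 306°
Difference = |175.5 - 306| = 130.5°

130.5°


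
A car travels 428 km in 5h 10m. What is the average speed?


82.8 km/h

Distance: 428 km
Time: 5h 10m = 310 min = 310/60 = 31/6 hours
Speed = 428 ÷ (31/6) = 428 × 6 / 31 = 2568/31 ≈ 82.8 km/h


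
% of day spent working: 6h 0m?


Time: 360 minutes
Day: 1440 minutes
Percentage = (360/1440) × 100 = 25.0%

25.0%


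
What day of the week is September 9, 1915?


Zeller's congruence:
q=9, m=9, k=15, j=19
h = (9 + ⌊13×10/5⌋ + 15 + ⌊15/4⌋ + ⌊19/4⌋ - 2×19) mod 7
= (9 + 26 + 15 + 3 + 4 - 38) mod 7
= 19 mod 7 = 5
h=5 → Thursday

Thursday


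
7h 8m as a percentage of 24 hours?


0.2972 (29.72%)

Total minutes: 7×60 + 8 = 428
Day = 24×60 = 1440 minutes
Fraction = 428/1440 ≈ 0.2972
As a percentage: 428/1440 × 100 ≈ 29.72%


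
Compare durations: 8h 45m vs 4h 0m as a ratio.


Duration 1: 525 minutes
Duration 2: 240 minutes
Ratio = 525:240
GCD = 15
Simplified = 35:16
As a decimal: 35/16 ≈ 2.19

35:16 (2.19)


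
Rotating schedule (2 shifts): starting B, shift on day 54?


Shifts: A, B
Start: B (index 1)
Day 54: (1 + 54 - 1) mod 2
= 54 mod 2
= 0
Index 0 → shift A

Shift A


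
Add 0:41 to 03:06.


03:47

Start: 186 minutes from midnight
Add: 41 minutes
Total: 227 minutes
Hours: 227 ÷ 60 = 3 remainder 47


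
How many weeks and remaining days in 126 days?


18 weeks 0 days

Weeks: 126 ÷ 7 = 18 remainder 0


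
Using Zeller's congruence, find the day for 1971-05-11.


Tuesday

Zeller's congruence:
q=11, m=5, k=71, j=19
h = (11 + ⌊13×6/5⌋ + 71 + ⌊71/4⌋ + ⌊19/4⌋ - 2×19) mod 7
= (11 + 15 + 71 + 17 + 4 - 38) mod 7
= 80 mod 7 = 3
h=3 → Tuesday


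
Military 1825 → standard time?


Hour: 18
18 - 12 = 6 → PM

6:25 PM


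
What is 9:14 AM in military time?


Input: 9:14 AM
AM hour stays: 9

09:14


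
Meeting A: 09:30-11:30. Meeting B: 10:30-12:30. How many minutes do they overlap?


Meeting A: 570-690 (in minutes from midnight)
Meeting B: 630-750
Overlap start = max(570, 630) = 630
Overlap end = min(690, 750) = 690
Overlap = max(0, 690 - 630) = 60 min

60 minutes


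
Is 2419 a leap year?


Rules: divisible by 4 AND (not by 100 OR by 400)
2419 ÷ 4 = 604 remainder 3 → not divisible by 4
Not divisible by 4 → not a leap year

No


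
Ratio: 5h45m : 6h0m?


Duration 1: 345 minutes
Duration 2: 360 minutes
Ratio = 345:360
GCD = 15
Simplified = 23:24
As a decimal: 23/24 ≈ 0.96

23:24 (0.96)


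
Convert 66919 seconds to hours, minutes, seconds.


Hours: 66919 ÷ 3600 = 18 remainder 2119
Minutes: 2119 ÷ 60 = 35 remainder 19
Seconds: 19

18h 35m 19s


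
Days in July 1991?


Month: July (month 7)
July has 31 days

31 days


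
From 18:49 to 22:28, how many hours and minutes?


End time in minutes: 22×60 + 28 = 1348
Start time in minutes: 18×60 + 49 = 1129
Difference = 1348 - 1129 = 219 minutes
= 3 hours 39 minutes

3h 39m


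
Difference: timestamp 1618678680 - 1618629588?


Difference = 1618678680 - 1618629588 = 49092 seconds
In hours: 49092 / 3600 ≈ 13.6
In days: 49092 / 86400 ≈ 0.57

49092 seconds (13.6 hours / 0.57 days)


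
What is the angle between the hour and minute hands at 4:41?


105.5°

Hour hand = 4×30 + 41×0.5 = 140.5°
Minute hand = 41×6 = 246°
Difference = |140.5 - 246| = 105.5°


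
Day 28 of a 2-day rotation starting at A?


Shifts: A, B
Start: A (index 0)
Day 28: (0 + 28 - 1) mod 2
= 27 mod 2
= 1
Index 1 → shift B

Shift B


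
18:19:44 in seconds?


Hours: 18 × 3600 = 64800
Minutes: 19 × 60 = 1140
Seconds: 44
Total = 64800 + 1140 + 44 = 65984

65984 seconds


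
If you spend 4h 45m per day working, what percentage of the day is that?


19.8%

Time: 285 minutes
Day: 1440 minutes
Percentage = (285/1440) × 100 ≈ 19.8%


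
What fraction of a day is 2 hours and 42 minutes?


Total minutes: 2×60 + 42 = 162
Day = 24×60 = 1440 minutes
Fraction = 162/1440 = 0.1125
As a percentage: 162/1440 × 100 = 11.25%

0.1125 (11.25%)


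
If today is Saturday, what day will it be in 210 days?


Start: Saturday (index 5)
(5 + 210) mod 7
= 215 mod 7
= 5
Index 5 → Saturday

Saturday


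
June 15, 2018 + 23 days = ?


July 8, 2018

Start: June 15, 2018
Add 23 days
June 15 → July 1: 30 - 15 + 1 = 16 days (23 - 16 = 7 left)
July 1 + 7 = July 8, 2018


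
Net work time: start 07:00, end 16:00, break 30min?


8h 30m (510 minutes)

Total time = (16×60+0) - (7×60+0)
= 960 - 420 = 540 min
Minus break: 540 - 30 = 510 min
= 8h 30m


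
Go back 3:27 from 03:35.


00:08

Start: 215 minutes from midnight
Subtract: 207 minutes
Remaining: 215 - 207 = 8
Hours: 0, Minutes: 8


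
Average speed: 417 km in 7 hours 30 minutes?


Distance: 417 km
Time: 7h 30m = 450 min = 450/60 = 15/2 hours
Speed = 417 ÷ (15/2) = 417 × 2 / 15 = 834/15 = 55.6 km/h

55.6 km/h


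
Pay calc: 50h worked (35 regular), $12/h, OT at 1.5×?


Regular: 35h × $12 = $420.00
Overtime: 50 - 35 = 15h
OT pay: 15h × $12 × 1.5 = $270.00
Total = $420.00 + $270.00 = $690.00

$690.00


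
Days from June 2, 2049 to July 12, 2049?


From June 2, 2049 to July 12, 2049
Rest of June 2049: 30 - 2 = 28
Days into July 2049: 12
Total = 28 + 12 = 40 days

40 days


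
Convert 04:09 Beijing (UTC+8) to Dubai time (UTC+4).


Time difference = UTC+4 - UTC+8 = -4 hours
New hour = (4 -4) mod 24
= 0 mod 24 = 0
Minutes unchanged → 00:09

00:09


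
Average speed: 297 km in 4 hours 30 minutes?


66.0 km/h

Distance: 297 km
Time: 4h 30m = 270 min = 270/60 = 9/2 hours
Speed = 297 ÷ (9/2) = 297 × 2 / 9 = 594/9 = 66.0 km/h


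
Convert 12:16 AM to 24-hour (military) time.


Input: 12:16 AM
12 AM → 00 (midnight)

00:16


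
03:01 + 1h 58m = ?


04:59

Start: 181 minutes from midnight
Add: 118 minutes
Total: 299 minutes
Hours: 299 ÷ 60 = 4 remainder 59


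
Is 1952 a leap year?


Rules: divisible by 4 AND (not by 100 OR by 400)
1952 ÷ 4 = 488 exactly → divisible by 4
1952 ÷ 100 = 19 remainder 52 → not divisible by 100
Divisible by 4 but not by 100 → leap year

Yes


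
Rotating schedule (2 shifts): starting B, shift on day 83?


Shift B

Shifts: A, B
Start: B (index 1)
Day 83: (1 + 83 - 1) mod 2
= 83 mod 2
= 1
Index 1 → shift B


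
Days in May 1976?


31 days

Month: May (month 5)
May has 31 days


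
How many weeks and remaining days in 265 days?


37 weeks 6 days

Weeks: 265 ÷ 7 = 37 remainder 6


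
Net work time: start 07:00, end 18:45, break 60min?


10h 45m (645 minutes)

Total time = (18×60+45) - (7×60+0)
= 1125 - 420 = 705 min
Minus break: 705 - 60 = 645 min
= 10h 45m


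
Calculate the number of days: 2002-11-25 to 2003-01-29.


From November 25, 2002 to January 29, 2003
Rest of November 2002: 30 - 25 = 5
Full months: December 31
Days into January 2003: 29
Total = 5 + 31 + 29 = 65 days

65 days


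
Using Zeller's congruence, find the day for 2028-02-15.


Zeller's congruence:
q=15, m=14, k=27, j=20
h = (15 + ⌊13×15/5⌋ + 27 + ⌊27/4⌋ + ⌊20/4⌋ - 2×20) mod 7
= (15 + 39 + 27 + 6 + 5 - 40) mod 7
= 52 mod 7 = 3
h=3 → Tuesday

Tuesday


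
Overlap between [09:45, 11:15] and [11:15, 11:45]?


0 minutes

Meeting A: 585-675 (in minutes from midnight)
Meeting B: 675-705
Overlap start = max(585, 675) = 675
Overlap end = min(675, 705) = 675
Overlap = max(0, 675 - 675) = 0 min


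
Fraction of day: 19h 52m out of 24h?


Total minutes: 19×60 + 52 = 1192
Day = 24×60 = 1440 minutes
Fraction = 1192/1440 ≈ 0.8278
As a percentage: 1192/1440 × 100 ≈ 82.78%

0.8278 (82.78%)


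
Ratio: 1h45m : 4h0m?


7:16 (0.44)

Duration 1: 105 minutes
Duration 2: 240 minutes
Ratio = 105:240
GCD = 15
Simplified = 7:16
As a decimal: 7/16 ≈ 0.44


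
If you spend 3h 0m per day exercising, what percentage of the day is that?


12.5%

Time: 180 minutes
Day: 1440 minutes
Percentage = (180/1440) × 100 = 12.5%


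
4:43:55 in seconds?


Hours: 4 × 3600 = 14400
Minutes: 43 × 60 = 2580
Seconds: 55
Total = 14400 + 2580 + 55 = 17035

17035 seconds


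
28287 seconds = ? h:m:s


Hours: 28287 ÷ 3600 = 7 remainder 3087
Minutes: 3087 ÷ 60 = 51 remainder 27
Seconds: 27

7h 51m 27s


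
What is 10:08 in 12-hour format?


10:08 AM

Hour: 10
10 < 12 → AM


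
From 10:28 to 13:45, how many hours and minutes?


3h 17m

End time in minutes: 13×60 + 45 = 825
Start time in minutes: 10×60 + 28 = 628
Difference = 825 - 628 = 197 minutes
= 3 hours 17 minutes


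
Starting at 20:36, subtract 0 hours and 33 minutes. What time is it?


Start: 1236 minutes from midnight
Subtract: 33 minutes
Remaining: 1236 - 33 = 1203
Hours: 20, Minutes: 3

20:03


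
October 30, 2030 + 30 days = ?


Start: October 30, 2030
Add 30 days
October 30 → November 1: 31 - 30 + 1 = 2 days (30 - 2 = 28 left)
November 1 + 28 = November 29, 2030

November 29, 2030


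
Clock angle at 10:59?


24.5°

Hour hand = 10×30 + 59×0.5 = 329.5°
Minute hand = 59×6 = 354°
Difference = |329.5 - 354| = 24.5°


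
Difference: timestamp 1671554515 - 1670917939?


Difference = 1671554515 - 1670917939 = 636576 seconds
In hours: 636576 / 3600 ≈ 176.8
In days: 636576 / 86400 ≈ 7.37

636576 seconds (176.8 hours / 7.37 days)


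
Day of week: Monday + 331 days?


Start: Monday (index 0)
(0 + 331) mod 7
= 331 mod 7
= 2
Index 2 → Wednesday

Wednesday


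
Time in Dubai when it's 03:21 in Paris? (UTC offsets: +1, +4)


Time difference = UTC+4 - UTC+1 = +3 hours
New hour = (3 + 3) mod 24
= 6 mod 24 = 6
Minutes unchanged → 06:21

06:21


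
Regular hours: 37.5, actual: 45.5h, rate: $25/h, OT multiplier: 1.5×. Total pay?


Regular: 37.5h × $25 = $937.50
Overtime: 45.5 - 37.5 = 8.0h
OT pay: 8.0h × $25 × 1.5 = $300.00
Total = $937.50 + $300.00 = $1237.50

$1237.50


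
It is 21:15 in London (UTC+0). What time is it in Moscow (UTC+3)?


00:15 (next day)

Time difference = UTC+3 - UTC+0 = +3 hours
New hour = (21 + 3) mod 24
= 24 mod 24 = 0
Minutes unchanged → 00:15; 24 ≥ 24 → next day


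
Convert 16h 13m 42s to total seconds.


Hours: 16 × 3600 = 57600
Minutes: 13 × 60 = 780
Seconds: 42
Total = 57600 + 780 + 42 = 58422

58422 seconds


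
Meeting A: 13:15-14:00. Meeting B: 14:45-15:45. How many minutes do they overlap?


Meeting A: 795-840 (in minutes from midnight)
Meeting B: 885-945
Overlap start = max(795, 885) = 885
Overlap end = min(840, 945) = 840
Overlap = max(0, 840 - 885) = 0 min

0 minutes


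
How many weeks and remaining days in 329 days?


Weeks: 329 ÷ 7 = 47 remainder 0

47 weeks 0 days


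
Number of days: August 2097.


31 days

Month: August (month 8)
August has 31 days


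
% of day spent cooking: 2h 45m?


11.5%

Time: 165 minutes
Day: 1440 minutes
Percentage = (165/1440) × 100 ≈ 11.5%


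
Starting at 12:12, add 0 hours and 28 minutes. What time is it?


12:40

Start: 732 minutes from midnight
Add: 28 minutes
Total: 760 minutes
Hours: 760 ÷ 60 = 12 remainder 40


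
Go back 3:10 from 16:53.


13:43

Start: 1013 minutes from midnight
Subtract: 190 minutes
Remaining: 1013 - 190 = 823
Hours: 13, Minutes: 43


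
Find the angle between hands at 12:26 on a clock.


143.0°

Hour hand (12 ≡ 0 on the dial): 0×30 + 26×0.5 = 13.0°
Minute hand = 26×6 = 156°
Difference = |13.0 - 156| = 143.0°


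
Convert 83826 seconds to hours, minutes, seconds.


Hours: 83826 ÷ 3600 = 23 remainder 1026
Minutes: 1026 ÷ 60 = 17 remainder 6
Seconds: 6

23h 17m 6s


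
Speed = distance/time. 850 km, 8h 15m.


103.0 km/h

Distance: 850 km
Time: 8h 15m = 495 min = 495/60 = 33/4 hours
Speed = 850 ÷ (33/4) = 850 × 4 / 33 = 3400/33 ≈ 103.0 km/h


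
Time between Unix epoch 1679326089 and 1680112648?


Difference = 1680112648 - 1679326089 = 786559 seconds
In hours: 786559 / 3600 ≈ 218.5
In days: 786559 / 86400 ≈ 9.10

786559 seconds (218.5 hours / 9.10 days)


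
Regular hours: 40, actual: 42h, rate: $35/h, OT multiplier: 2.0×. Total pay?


Regular: 40h × $35 = $1400.00
Overtime: 42 - 40 = 2h
OT pay: 2h × $35 × 2.0 = $140.00
Total = $1400.00 + $140.00 = $1540.00

$1540.00


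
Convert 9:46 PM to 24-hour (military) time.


21:46

Input: 9:46 PM
PM: 9 + 12 = 21


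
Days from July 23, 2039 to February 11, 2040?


From July 23, 2039 to February 11, 2040
Rest of July 2039: 31 - 23 = 8
Full months: August 31, September 30, October 31, November 30, December 31, January 31
Days into February 2040: 11
Total = 8 + 31 + 30 + 31 + 30 + 31 + 31 + 11 = 203 days

203 days


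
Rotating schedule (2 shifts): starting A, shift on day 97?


Shifts: A, B
Start: A (index 0)
Day 97: (0 + 97 - 1) mod 2
= 96 mod 2
= 0
Index 0 → shift A

Shift A


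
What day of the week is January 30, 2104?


Wednesday

Zeller's congruence:
q=30, m=13, k=3, j=21
h = (30 + ⌊13×14/5⌋ + 3 + ⌊3/4⌋ + ⌊21/4⌋ - 2×21) mod 7
= (30 + 36 + 3 + 0 + 5 - 42) mod 7
= 32 mod 7 = 4
h=4 → Wednesday


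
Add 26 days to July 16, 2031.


August 11, 2031

Start: July 16, 2031
Add 26 days
July 16 → August 1: 31 - 16 + 1 = 16 days (26 - 16 = 10 left)
August 1 + 10 = August 11, 2031


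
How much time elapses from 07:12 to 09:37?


2h 25m

End time in minutes: 9×60 + 37 = 577
Start time in minutes: 7×60 + 12 = 432
Difference = 577 - 432 = 145 minutes
= 2 hours 25 minutes


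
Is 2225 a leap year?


Rules: divisible by 4 AND (not by 100 OR by 400)
2225 ÷ 4 = 556 remainder 1 → not divisible by 4
Not divisible by 4 → not a leap year

No


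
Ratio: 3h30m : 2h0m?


7:4 (1.75)

Duration 1: 210 minutes
Duration 2: 120 minutes
Ratio = 210:120
GCD = 30
Simplified = 7:4
As a decimal: 7/4 = 1.75


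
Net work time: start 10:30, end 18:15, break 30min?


7h 15m (435 minutes)

Total time = (18×60+15) - (10×60+30)
= 1095 - 630 = 465 min
Minus break: 465 - 30 = 435 min
= 7h 15m


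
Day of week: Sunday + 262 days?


Start: Sunday (index 6)
(6 + 262) mod 7
= 268 mod 7
= 2
Index 2 → Wednesday

Wednesday


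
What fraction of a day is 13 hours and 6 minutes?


0.5458 (54.58%)

Total minutes: 13×60 + 6 = 786
Day = 24×60 = 1440 minutes
Fraction = 786/1440 ≈ 0.5458
As a percentage: 786/1440 × 100 ≈ 54.58%


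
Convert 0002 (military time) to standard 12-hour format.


12:02 AM

Hour: 0
0 → 12 AM (midnight)


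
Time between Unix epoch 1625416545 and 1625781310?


364765 seconds (101.3 hours / 4.22 days)

Difference = 1625781310 - 1625416545 = 364765 seconds
In hours: 364765 / 3600 ≈ 101.3
In days: 364765 / 86400 ≈ 4.22


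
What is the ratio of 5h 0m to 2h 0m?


Duration 1: 300 minutes
Duration 2: 120 minutes
Ratio = 300:120
GCD = 60
Simplified = 5:2
As a decimal: 5/2 = 2.50

5:2 (2.50)


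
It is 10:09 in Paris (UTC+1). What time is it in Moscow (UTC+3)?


Time difference = UTC+3 - UTC+1 = +2 hours
New hour = (10 + 2) mod 24
= 12 mod 24 = 12
Minutes unchanged → 12:09

12:09


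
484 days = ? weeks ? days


Weeks: 484 ÷ 7 = 69 remainder 1

69 weeks 1 days


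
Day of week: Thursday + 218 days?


Friday

Start: Thursday (index 3)
(3 + 218) mod 7
= 221 mod 7
= 4
Index 4 → Friday


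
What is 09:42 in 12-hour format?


Hour: 9
9 < 12 → AM

9:42 AM


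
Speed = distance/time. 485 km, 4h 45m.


102.1 km/h

Distance: 485 km
Time: 4h 45m = 285 min = 285/60 = 19/4 hours
Speed = 485 ÷ (19/4) = 485 × 4 / 19 = 1940/19 ≈ 102.1 km/h


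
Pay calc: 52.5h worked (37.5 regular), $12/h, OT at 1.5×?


Regular: 37.5h × $12 = $450.00
Overtime: 52.5 - 37.5 = 15.0h
OT pay: 15.0h × $12 × 1.5 = $270.00
Total = $450.00 + $270.00 = $720.00

$720.00


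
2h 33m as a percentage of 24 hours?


Total minutes: 2×60 + 33 = 153
Day = 24×60 = 1440 minutes
Fraction = 153/1440 ≈ 0.1063
As a percentage: 153/1440 × 100 ≈ 10.63%

0.1063 (10.63%)


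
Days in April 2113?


30 days

Month: April (month 4)
April has 30 days


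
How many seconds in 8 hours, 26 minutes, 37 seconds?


30397 seconds

Hours: 8 × 3600 = 28800
Minutes: 26 × 60 = 1560
Seconds: 37
Total = 28800 + 1560 + 37 = 30397


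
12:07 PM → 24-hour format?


12:07

Input: 12:07 PM
12 PM → 12 (noon)


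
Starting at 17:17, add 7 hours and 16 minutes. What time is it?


00:33 (next day)

Start: 1037 minutes from midnight
Add: 436 minutes
Total: 1473 minutes
Hours: 1473 ÷ 60 = 24 remainder 33
24 ≥ 24 → 24 - 24 = 0 (next day)


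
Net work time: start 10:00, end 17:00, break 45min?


6h 15m (375 minutes)

Total time = (17×60+0) - (10×60+0)
= 1020 - 600 = 420 min
Minus break: 420 - 45 = 375 min
= 6h 15m


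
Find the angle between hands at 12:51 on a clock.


Hour hand (12 ≡ 0 on the dial): 0×30 + 51×0.5 = 25.5°
Minute hand = 51×6 = 306°
Difference = |25.5 - 306| = 280.5°
Since > 180°: 360 - 280.5 = 79.5°

79.5°


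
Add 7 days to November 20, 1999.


Start: November 20, 1999
Add 7 days
November 20 + 7 = November 27, 1999

November 27, 1999


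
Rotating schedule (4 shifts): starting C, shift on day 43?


Shifts: A, B, C, D
Start: C (index 2)
Day 43: (2 + 43 - 1) mod 4
= 44 mod 4
= 0
Index 0 → shift A

Shift A


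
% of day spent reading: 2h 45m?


Time: 165 minutes
Day: 1440 minutes
Percentage = (165/1440) × 100 ≈ 11.5%

11.5%


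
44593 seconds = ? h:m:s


Hours: 44593 ÷ 3600 = 12 remainder 1393
Minutes: 1393 ÷ 60 = 23 remainder 13
Seconds: 13

12h 23m 13s


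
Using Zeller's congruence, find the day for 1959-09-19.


Zeller's congruence:
q=19, m=9, k=59, j=19
h = (19 + ⌊13×10/5⌋ + 59 + ⌊59/4⌋ + ⌊19/4⌋ - 2×19) mod 7
= (19 + 26 + 59 + 14 + 4 - 38) mod 7
= 84 mod 7 = 0
h=0 → Saturday

Saturday


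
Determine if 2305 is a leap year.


Rules: divisible by 4 AND (not by 100 OR by 400)
2305 ÷ 4 = 576 remainder 1 → not divisible by 4
Not divisible by 4 → not a leap year

No


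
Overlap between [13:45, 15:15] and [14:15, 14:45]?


30 minutes

Meeting A: 825-915 (in minutes from midnight)
Meeting B: 855-885
Overlap start = max(825, 855) = 855
Overlap end = min(915, 885) = 885
Overlap = max(0, 885 - 855) = 30 min


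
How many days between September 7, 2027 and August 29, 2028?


357 days

From September 7, 2027 to August 29, 2028
Rest of September 2027: 30 - 7 = 23
Full months: October 31, November 30, December 31, January 31, February 2028 29, March 31, April 30, May 31, June 30, July 31
Days into August 2028: 29
Total = 23 + 31 + 30 + 31 + 31 + 29 + 31 + 30 + 31 + 30 + 31 + 29 = 357 days


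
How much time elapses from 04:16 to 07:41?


End time in minutes: 7×60 + 41 = 461
Start time in minutes: 4×60 + 16 = 256
Difference = 461 - 256 = 205 minutes
= 3 hours 25 minutes

3h 25m


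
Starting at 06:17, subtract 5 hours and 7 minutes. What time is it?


Start: 377 minutes from midnight
Subtract: 307 minutes
Remaining: 377 - 307 = 70
Hours: 1, Minutes: 10

01:10


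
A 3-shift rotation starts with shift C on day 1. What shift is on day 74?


Shifts: A, B, C
Start: C (index 2)
Day 74: (2 + 74 - 1) mod 3
= 75 mod 3
= 0
Index 0 → shift A

Shift A


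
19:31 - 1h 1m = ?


18:30

Start: 1171 minutes from midnight
Subtract: 61 minutes
Remaining: 1171 - 61 = 1110
Hours: 18, Minutes: 30


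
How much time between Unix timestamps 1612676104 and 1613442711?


766607 seconds (212.9 hours / 8.87 days)

Difference = 1613442711 - 1612676104 = 766607 seconds
In hours: 766607 / 3600 ≈ 212.9
In days: 766607 / 86400 ≈ 8.87


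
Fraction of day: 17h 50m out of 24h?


0.7431 (74.31%)

Total minutes: 17×60 + 50 = 1070
Day = 24×60 = 1440 minutes
Fraction = 1070/1440 ≈ 0.7431
As a percentage: 1070/1440 × 100 ≈ 74.31%


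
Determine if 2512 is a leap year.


Yes

Rules: divisible by 4 AND (not by 100 OR by 400)
2512 ÷ 4 = 628 exactly → divisible by 4
2512 ÷ 100 = 25 remainder 12 → not divisible by 100
Divisible by 4 but not by 100 → leap year


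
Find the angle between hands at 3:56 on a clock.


142.0°

Hour hand = 3×30 + 56×0.5 = 118.0°
Minute hand = 56×6 = 336°
Difference = |118.0 - 336| = 218.0°
Since > 180°: 360 - 218.0 = 142.0°


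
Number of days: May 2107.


31 days

Month: May (month 5)
May has 31 days


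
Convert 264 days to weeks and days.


37 weeks 5 days

Weeks: 264 ÷ 7 = 37 remainder 5


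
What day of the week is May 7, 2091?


Monday

Zeller's congruence:
q=7, m=5, k=91, j=20
h = (7 + ⌊13×6/5⌋ + 91 + ⌊91/4⌋ + ⌊20/4⌋ - 2×20) mod 7
= (7 + 15 + 91 + 22 + 5 - 40) mod 7
= 100 mod 7 = 2
h=2 → Monday


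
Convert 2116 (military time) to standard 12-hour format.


Hour: 21
21 - 12 = 9 → PM

9:16 PM


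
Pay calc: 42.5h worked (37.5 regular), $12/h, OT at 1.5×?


Regular: 37.5h × $12 = $450.00
Overtime: 42.5 - 37.5 = 5.0h
OT pay: 5.0h × $12 × 1.5 = $90.00
Total = $450.00 + $90.00 = $540.00

$540.00


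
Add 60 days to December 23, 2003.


February 21, 2004

Start: December 23, 2003
Add 60 days
December 23 → January 1: 31 - 23 + 1 = 9 days (60 - 9 = 51 left)
January 1 → February 1: 31 - 1 + 1 = 31 days (51 - 31 = 20 left)
February 1 + 20 = February 21, 2004


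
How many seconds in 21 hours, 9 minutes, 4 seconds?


Hours: 21 × 3600 = 75600
Minutes: 9 × 60 = 540
Seconds: 4
Total = 75600 + 540 + 4 = 76144

76144 seconds


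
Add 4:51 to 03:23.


08:14

Start: 203 minutes from midnight
Add: 291 minutes
Total: 494 minutes
Hours: 494 ÷ 60 = 8 remainder 14


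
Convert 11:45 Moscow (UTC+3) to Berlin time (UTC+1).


09:45

Time difference = UTC+1 - UTC+3 = -2 hours
New hour = (11 -2) mod 24
= 9 mod 24 = 9
Minutes unchanged → 09:45


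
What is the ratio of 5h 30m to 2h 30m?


11:5 (2.20)

Duration 1: 330 minutes
Duration 2: 150 minutes
Ratio = 330:150
GCD = 30
Simplified = 11:5
As a decimal: 11/5 = 2.20


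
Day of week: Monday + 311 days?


Start: Monday (index 0)
(0 + 311) mod 7
= 311 mod 7
= 3
Index 3 → Thursday

Thursday


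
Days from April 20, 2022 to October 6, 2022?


From April 20, 2022 to October 6, 2022
Rest of April 2022: 30 - 20 = 10
Full months: May 31, June 30, July 31, August 31, September 30
Days into October 2022: 6
Total = 10 + 31 + 30 + 31 + 31 + 30 + 6 = 169 days

169 days


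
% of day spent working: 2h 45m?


11.5%

Time: 165 minutes
Day: 1440 minutes
Percentage = (165/1440) × 100 ≈ 11.5%


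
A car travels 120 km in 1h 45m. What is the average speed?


Distance: 120 km
Time: 1h 45m = 105 min = 105/60 = 7/4 hours
Speed = 120 ÷ (7/4) = 120 × 4 / 7 = 480/7 ≈ 68.6 km/h

68.6 km/h


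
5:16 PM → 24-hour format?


17:16

Input: 5:16 PM
PM: 5 + 12 = 17


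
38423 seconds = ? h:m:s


Hours: 38423 ÷ 3600 = 10 remainder 2423
Minutes: 2423 ÷ 60 = 40 remainder 23
Seconds: 23

10h 40m 23s


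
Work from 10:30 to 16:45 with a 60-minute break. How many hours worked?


5h 15m (315 minutes)

Total time = (16×60+45) - (10×60+30)
= 1005 - 630 = 375 min
Minus break: 375 - 60 = 315 min
= 5h 15m


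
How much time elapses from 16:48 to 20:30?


End time in minutes: 20×60 + 30 = 1230
Start time in minutes: 16×60 + 48 = 1008
Difference = 1230 - 1008 = 222 minutes
= 3 hours 42 minutes

3h 42m


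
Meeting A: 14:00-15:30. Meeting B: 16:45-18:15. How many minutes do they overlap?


0 minutes

Meeting A: 840-930 (in minutes from midnight)
Meeting B: 1005-1095
Overlap start = max(840, 1005) = 1005
Overlap end = min(930, 1095) = 930
Overlap = max(0, 930 - 1005) = 0 min


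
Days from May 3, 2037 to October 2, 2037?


152 days

From May 3, 2037 to October 2, 2037
Rest of May 2037: 31 - 3 = 28
Full months: June 30, July 31, August 31, September 30
Days into October 2037: 2
Total = 28 + 30 + 31 + 31 + 30 + 2 = 152 days


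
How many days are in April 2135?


Month: April (month 4)
April has 30 days

30 days


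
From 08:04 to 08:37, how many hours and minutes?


0h 33m

End time in minutes: 8×60 + 37 = 517
Start time in minutes: 8×60 + 4 = 484
Difference = 517 - 484 = 33 minutes
= 0 hours 33 minutes


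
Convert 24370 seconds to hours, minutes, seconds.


Hours: 24370 ÷ 3600 = 6 remainder 2770
Minutes: 2770 ÷ 60 = 46 remainder 10
Seconds: 10

6h 46m 10s


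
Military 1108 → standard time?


Hour: 11
11 < 12 → AM

11:08 AM
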